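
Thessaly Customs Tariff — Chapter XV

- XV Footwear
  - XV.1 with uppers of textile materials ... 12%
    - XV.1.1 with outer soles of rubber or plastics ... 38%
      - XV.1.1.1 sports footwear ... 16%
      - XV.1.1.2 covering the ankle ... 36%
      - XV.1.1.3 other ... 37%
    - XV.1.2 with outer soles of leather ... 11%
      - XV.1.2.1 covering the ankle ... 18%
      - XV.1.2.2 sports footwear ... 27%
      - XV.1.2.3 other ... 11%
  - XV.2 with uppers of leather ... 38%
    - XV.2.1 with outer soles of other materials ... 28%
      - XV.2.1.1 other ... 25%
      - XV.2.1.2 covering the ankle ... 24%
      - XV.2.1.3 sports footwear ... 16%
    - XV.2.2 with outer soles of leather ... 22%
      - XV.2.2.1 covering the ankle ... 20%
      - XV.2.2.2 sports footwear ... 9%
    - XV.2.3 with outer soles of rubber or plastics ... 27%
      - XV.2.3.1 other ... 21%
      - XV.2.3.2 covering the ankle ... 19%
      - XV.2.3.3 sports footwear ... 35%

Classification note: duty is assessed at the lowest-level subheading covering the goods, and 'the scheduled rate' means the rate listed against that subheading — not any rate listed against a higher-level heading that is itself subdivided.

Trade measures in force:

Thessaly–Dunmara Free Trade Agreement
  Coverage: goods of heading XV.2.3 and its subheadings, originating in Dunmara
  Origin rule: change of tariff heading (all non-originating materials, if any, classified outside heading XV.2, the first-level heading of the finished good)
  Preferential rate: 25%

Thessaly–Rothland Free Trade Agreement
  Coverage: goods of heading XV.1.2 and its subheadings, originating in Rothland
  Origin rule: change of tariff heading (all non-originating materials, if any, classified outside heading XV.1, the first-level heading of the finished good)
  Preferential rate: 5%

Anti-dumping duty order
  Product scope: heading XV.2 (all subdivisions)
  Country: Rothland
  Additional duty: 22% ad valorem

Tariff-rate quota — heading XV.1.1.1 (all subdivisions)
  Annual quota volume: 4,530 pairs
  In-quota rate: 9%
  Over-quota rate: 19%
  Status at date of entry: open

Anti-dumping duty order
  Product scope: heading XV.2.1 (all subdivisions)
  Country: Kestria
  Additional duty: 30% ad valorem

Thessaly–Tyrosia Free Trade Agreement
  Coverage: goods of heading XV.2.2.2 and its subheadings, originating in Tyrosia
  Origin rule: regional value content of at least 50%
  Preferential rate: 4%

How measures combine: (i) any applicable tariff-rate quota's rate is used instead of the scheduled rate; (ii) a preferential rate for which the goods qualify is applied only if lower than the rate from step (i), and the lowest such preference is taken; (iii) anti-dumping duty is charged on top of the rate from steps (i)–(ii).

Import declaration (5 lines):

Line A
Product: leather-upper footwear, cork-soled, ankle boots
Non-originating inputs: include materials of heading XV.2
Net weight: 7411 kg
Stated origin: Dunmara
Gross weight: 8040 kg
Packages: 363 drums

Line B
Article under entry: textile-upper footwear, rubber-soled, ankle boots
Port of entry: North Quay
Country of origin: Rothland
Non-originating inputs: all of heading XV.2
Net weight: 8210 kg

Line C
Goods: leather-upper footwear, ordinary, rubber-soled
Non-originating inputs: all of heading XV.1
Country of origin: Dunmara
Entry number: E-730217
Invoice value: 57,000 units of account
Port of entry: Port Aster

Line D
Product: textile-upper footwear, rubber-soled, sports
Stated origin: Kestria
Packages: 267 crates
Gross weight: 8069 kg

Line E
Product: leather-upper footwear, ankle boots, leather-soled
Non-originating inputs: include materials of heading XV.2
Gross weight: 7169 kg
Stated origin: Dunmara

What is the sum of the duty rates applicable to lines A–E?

Line A: leather-upper → XV.2; cork-soled → XV.2.1; ankle boots → XV.2.1.2. Scheduled 24%. Dunmara agreement on XV.2.3: XV.2.1.2 not covered. → 24%.
Line B: textile-upper → XV.1; rubber-soled → XV.1.1; ankle boots → XV.1.1.2. Scheduled 36%. Rothland agreement on XV.1.2: XV.1.1.2 not covered. → 36%.
Line C: leather-upper → XV.2; rubber-soled → XV.2.3; ordinary → XV.2.3.1. Scheduled 21%. Dunmara agreement on XV.2.3: CTH met → 25% available; preference 25% not lower than 21% → no reduction. → 21%.
Line D: textile-upper → XV.1; rubber-soled → XV.1.1; sports → XV.1.1.1. Scheduled 16%. quota on XV.1.1.1 open → in-quota 9%. → 9%.
Line E: leather-upper → XV.2; leather-soled → XV.2.2; ankle boots → XV.2.2.1. Scheduled 20%. Dunmara agreement on XV.2.3: XV.2.2.1 not covered. → 20%.
Sum: 24% + 36% + 21% + 9% + 20% = 110%.

110%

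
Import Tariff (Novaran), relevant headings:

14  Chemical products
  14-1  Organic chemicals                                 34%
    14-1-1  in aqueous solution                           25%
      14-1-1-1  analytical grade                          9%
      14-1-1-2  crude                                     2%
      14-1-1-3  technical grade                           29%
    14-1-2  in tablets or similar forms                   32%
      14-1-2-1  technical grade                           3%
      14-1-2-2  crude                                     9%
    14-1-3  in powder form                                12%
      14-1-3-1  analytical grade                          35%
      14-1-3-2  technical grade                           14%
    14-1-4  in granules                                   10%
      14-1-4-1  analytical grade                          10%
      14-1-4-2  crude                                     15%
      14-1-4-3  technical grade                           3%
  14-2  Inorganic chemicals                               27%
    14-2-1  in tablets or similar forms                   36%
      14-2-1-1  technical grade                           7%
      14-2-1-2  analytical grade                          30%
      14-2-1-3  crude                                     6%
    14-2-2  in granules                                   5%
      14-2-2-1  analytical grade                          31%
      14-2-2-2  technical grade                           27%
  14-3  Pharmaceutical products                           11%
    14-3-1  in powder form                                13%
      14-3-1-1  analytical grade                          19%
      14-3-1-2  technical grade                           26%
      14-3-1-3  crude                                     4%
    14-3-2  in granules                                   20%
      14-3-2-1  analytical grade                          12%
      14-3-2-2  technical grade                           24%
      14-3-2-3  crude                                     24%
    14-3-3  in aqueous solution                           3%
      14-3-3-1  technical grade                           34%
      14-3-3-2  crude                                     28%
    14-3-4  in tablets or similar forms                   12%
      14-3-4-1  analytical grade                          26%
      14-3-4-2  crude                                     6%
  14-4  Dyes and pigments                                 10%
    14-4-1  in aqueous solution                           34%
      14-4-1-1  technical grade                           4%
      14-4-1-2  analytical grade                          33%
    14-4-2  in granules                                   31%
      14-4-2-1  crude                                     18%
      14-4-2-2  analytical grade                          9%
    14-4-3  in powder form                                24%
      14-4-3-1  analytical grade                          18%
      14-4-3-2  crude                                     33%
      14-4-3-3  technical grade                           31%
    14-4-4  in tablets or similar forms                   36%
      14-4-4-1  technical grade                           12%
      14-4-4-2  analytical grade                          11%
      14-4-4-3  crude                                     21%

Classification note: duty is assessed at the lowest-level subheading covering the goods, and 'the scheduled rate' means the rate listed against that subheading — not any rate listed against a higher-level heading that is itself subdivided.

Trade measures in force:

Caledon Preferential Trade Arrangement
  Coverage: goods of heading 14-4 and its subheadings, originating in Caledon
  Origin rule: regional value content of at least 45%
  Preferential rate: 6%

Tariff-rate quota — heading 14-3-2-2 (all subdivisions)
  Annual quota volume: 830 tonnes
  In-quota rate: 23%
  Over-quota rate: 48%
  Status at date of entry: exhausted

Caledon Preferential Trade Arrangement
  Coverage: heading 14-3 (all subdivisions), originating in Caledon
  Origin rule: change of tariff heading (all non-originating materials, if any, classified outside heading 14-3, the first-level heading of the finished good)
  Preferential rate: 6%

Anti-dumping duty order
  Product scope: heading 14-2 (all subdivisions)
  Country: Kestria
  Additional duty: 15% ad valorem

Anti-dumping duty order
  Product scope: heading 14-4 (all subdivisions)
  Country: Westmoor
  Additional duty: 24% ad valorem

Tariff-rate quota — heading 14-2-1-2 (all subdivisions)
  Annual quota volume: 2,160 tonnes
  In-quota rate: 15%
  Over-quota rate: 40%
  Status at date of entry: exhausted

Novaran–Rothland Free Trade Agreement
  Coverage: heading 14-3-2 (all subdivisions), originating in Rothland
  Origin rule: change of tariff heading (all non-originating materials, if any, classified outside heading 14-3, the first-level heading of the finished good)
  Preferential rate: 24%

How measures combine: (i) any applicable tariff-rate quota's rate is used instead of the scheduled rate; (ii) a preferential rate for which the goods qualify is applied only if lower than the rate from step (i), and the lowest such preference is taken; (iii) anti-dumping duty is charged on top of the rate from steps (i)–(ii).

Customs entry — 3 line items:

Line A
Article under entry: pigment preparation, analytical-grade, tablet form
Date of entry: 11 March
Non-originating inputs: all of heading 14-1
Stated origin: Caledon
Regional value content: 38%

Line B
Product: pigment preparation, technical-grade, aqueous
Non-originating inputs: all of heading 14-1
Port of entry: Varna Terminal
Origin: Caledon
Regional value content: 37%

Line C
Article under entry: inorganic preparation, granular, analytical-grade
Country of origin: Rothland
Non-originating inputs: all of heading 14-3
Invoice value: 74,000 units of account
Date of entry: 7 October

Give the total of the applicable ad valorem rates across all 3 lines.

Line A: pigment → 14-4; tablet form → 14-4-4; analytical-grade → 14-4-4-2. Scheduled 11%. Caledon agreement on 14-4: RVC < 45%; Caledon agreement on 14-3: 14-4-4-2 not covered. → 11%.
Line B: pigment → 14-4; aqueous → 14-4-1; technical-grade → 14-4-1-1. Scheduled 4%. Caledon agreement on 14-4: RVC < 45%; Caledon agreement on 14-3: 14-4-1-1 not covered. → 4%.
Line C: inorganic → 14-2; granular → 14-2-2; analytical-grade → 14-2-2-1. Scheduled 31%. Rothland agreement on 14-3-2: 14-2-2-1 not covered. → 31%.
Sum: 11% + 4% + 31% = 46%.

46%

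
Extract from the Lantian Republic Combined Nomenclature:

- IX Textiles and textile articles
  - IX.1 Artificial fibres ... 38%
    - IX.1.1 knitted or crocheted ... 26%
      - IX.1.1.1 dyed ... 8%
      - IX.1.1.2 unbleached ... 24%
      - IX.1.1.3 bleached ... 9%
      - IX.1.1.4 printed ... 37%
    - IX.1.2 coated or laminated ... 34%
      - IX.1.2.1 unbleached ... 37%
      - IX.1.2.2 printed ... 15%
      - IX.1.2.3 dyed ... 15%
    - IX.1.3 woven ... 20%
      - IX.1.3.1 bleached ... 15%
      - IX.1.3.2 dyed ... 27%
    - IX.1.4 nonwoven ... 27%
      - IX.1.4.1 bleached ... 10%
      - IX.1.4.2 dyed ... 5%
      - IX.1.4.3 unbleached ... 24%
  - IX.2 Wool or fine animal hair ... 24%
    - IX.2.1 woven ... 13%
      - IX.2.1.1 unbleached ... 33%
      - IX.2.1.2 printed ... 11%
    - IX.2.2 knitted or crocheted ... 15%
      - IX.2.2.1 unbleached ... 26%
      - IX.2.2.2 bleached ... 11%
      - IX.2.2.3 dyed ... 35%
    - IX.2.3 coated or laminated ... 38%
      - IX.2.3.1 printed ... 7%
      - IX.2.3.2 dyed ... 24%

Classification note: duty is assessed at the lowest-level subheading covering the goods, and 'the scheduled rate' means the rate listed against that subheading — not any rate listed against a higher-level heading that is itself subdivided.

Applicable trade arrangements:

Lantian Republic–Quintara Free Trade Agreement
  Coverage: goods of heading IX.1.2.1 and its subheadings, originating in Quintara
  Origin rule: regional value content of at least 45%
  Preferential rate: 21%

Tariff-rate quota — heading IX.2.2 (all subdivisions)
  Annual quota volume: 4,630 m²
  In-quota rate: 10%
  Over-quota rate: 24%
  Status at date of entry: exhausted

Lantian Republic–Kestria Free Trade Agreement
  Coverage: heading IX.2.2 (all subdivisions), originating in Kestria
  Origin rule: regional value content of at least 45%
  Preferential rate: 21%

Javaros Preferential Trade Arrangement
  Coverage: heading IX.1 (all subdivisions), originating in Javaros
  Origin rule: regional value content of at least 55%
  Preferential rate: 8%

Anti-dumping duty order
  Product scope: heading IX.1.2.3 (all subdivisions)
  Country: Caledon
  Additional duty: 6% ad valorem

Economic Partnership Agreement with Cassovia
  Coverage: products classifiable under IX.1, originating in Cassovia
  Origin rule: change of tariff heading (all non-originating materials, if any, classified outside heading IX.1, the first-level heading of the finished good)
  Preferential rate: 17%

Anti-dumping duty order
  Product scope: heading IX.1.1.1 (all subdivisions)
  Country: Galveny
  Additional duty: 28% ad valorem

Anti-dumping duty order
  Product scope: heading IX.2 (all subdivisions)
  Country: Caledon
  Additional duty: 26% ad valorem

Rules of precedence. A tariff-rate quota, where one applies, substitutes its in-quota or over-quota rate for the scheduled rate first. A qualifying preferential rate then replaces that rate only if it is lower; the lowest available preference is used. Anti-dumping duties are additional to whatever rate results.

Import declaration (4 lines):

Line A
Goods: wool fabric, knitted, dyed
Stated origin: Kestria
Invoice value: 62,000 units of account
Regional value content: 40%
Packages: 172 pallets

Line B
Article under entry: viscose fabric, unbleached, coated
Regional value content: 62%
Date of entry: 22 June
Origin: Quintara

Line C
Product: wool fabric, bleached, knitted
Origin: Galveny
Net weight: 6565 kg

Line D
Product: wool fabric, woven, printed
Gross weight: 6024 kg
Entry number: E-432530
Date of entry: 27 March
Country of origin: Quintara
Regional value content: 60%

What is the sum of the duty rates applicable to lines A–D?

Line A: wool → IX.2; knitted → IX.2.2; dyed → IX.2.2.3. Scheduled 35%. quota on IX.2.2 exhausted → over-quota 24%; Kestria agreement on IX.2.2: RVC < 45%. → 24%.
Line B: viscose → IX.1; coated → IX.1.2; unbleached → IX.1.2.1. Scheduled 37%. Quintara agreement on IX.1.2.1: RVC ≥ 45% → 21% available; preferential 21%. → 21%.
Line C: wool → IX.2; knitted → IX.2.2; bleached → IX.2.2.2. Scheduled 11%. quota on IX.2.2 exhausted → over-quota 24%. → 24%.
Line D: wool → IX.2; woven → IX.2.1; printed → IX.2.1.2. Scheduled 11%. Quintara agreement on IX.1.2.1: IX.2.1.2 not covered. → 11%.
Sum: 24% + 21% + 24% + 11% = 80%.

80%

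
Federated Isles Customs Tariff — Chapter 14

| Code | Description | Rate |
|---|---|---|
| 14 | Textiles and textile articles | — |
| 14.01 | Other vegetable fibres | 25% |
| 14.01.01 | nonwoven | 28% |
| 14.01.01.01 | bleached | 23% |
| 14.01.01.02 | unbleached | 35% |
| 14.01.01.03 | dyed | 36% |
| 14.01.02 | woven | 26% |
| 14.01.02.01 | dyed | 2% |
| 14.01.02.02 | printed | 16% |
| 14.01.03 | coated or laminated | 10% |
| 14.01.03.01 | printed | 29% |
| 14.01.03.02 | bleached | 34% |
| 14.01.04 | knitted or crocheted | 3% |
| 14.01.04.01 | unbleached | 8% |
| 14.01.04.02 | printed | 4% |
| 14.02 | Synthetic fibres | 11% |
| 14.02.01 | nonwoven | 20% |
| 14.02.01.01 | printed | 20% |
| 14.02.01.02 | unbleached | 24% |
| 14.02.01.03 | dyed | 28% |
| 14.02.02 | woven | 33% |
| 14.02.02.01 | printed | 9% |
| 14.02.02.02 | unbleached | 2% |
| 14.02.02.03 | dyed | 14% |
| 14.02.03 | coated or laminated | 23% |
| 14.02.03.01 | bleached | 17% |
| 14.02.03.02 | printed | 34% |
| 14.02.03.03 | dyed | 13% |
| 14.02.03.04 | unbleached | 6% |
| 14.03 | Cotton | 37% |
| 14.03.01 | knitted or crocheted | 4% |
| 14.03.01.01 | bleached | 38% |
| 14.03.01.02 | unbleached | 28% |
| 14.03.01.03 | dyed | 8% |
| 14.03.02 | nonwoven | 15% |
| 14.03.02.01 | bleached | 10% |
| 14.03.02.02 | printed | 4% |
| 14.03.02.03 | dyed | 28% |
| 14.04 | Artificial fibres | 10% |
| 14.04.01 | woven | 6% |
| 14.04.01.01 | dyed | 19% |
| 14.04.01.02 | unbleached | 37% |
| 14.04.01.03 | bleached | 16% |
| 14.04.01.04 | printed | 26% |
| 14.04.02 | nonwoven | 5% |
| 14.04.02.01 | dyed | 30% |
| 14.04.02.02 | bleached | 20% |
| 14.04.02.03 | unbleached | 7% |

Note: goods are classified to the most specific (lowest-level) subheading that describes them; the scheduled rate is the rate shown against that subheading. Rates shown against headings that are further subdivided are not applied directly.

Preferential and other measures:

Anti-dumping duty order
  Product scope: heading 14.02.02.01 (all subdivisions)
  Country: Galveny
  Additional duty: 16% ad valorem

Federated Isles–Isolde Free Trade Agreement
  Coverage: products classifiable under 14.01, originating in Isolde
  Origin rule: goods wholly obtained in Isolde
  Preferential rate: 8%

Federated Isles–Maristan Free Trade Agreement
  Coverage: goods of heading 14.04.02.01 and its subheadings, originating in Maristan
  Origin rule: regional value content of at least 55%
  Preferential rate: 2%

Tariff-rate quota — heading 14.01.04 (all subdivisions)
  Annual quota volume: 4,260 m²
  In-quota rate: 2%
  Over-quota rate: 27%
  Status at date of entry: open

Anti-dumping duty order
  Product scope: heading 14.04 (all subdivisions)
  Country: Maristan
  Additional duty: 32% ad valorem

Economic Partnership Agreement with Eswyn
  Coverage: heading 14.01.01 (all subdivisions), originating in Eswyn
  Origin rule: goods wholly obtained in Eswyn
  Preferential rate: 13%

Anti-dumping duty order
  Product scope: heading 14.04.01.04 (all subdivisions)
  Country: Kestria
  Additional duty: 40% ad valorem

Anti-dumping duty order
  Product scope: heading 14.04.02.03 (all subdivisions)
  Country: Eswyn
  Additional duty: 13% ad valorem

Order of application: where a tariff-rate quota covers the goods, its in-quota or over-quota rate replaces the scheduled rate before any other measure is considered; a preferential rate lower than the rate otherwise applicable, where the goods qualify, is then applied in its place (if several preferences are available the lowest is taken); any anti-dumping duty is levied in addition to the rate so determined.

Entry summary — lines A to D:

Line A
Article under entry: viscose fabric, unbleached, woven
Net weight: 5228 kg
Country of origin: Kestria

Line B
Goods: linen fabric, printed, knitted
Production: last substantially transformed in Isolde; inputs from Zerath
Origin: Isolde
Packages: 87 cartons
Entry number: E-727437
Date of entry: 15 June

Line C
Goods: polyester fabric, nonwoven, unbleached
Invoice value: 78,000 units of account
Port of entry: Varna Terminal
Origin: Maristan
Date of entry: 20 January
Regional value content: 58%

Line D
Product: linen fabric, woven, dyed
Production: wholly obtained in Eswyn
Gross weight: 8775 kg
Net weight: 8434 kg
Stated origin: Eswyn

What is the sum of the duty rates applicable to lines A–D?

Line A: viscose → 14.04; woven → 14.04.01; unbleached → 14.04.01.02. Scheduled 37%. No special measure applies. → 37%.
Line B: linen → 14.01; knitted → 14.01.04; printed → 14.01.04.02. Scheduled 4%. quota on 14.01.04 open → in-quota 2%; Isolde agreement on 14.01: not wholly obtained. → 2%.
Line C: polyester → 14.02; nonwoven → 14.02.01; unbleached → 14.02.01.02. Scheduled 24%. Maristan agreement on 14.04.02.01: 14.02.01.02 not covered. → 24%.
Line D: linen → 14.01; woven → 14.01.02; dyed → 14.01.02.01. Scheduled 2%. Eswyn agreement on 14.01.01: 14.01.02.01 not covered. → 2%.
Sum: 37% + 2% + 24% + 2% = 65%.

65%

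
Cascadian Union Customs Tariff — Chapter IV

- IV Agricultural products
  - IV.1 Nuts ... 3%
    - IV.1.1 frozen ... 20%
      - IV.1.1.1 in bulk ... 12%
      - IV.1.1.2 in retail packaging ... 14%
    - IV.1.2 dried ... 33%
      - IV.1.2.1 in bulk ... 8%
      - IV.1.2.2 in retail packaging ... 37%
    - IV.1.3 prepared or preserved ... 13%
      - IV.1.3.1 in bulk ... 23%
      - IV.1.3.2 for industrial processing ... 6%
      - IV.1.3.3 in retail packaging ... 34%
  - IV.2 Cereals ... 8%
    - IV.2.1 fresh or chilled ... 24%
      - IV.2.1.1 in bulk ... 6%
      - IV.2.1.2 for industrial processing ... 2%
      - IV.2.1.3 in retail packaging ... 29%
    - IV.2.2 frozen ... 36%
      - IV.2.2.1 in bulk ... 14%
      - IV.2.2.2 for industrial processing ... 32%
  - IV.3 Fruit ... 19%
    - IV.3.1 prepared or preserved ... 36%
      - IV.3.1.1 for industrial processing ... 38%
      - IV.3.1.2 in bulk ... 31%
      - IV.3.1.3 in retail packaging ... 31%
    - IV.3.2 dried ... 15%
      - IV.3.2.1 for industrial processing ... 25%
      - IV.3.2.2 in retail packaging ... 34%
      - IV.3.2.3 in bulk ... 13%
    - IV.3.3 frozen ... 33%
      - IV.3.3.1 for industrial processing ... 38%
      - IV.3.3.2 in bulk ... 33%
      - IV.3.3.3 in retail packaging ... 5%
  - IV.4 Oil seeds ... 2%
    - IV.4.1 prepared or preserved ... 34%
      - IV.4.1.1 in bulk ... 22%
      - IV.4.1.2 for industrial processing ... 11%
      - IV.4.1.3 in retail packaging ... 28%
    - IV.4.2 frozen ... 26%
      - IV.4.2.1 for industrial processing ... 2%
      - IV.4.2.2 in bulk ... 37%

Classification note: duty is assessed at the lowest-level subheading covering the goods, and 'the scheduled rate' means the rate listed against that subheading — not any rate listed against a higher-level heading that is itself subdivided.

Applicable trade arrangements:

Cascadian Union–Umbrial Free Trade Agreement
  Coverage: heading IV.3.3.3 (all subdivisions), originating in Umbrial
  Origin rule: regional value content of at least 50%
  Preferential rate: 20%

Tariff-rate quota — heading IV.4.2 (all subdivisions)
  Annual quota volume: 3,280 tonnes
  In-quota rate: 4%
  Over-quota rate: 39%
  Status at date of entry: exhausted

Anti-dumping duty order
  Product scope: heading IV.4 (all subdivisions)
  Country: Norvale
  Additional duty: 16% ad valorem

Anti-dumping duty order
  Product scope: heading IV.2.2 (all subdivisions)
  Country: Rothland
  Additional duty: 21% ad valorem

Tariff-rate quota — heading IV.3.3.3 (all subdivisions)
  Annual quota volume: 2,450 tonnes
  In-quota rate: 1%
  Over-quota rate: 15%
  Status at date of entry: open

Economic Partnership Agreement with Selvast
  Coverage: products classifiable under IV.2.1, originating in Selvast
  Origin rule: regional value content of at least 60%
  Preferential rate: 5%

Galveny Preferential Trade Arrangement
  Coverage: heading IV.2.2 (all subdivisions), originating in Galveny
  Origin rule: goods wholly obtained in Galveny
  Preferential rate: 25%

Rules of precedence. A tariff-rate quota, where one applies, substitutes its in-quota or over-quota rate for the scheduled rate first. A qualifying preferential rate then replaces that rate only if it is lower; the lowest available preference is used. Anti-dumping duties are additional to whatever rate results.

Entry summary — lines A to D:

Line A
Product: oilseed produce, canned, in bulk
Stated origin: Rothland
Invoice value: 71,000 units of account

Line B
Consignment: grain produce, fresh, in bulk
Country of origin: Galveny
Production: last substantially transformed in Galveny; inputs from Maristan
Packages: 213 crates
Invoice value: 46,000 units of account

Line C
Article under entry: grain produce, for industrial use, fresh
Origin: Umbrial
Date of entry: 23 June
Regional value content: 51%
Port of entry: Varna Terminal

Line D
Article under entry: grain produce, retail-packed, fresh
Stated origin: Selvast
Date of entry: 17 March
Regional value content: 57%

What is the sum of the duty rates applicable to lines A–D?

Line A: oilseed → IV.4; canned → IV.4.1; in bulk → IV.4.1.1. Scheduled 22%. No special measure applies. → 22%.
Line B: grain → IV.2; fresh → IV.2.1; in bulk → IV.2.1.1. Scheduled 6%. Galveny agreement on IV.2.2: IV.2.1.1 not covered. → 6%.
Line C: grain → IV.2; fresh → IV.2.1; for industrial use → IV.2.1.2. Scheduled 2%. Umbrial agreement on IV.3.3.3: IV.2.1.2 not covered. → 2%.
Line D: grain → IV.2; fresh → IV.2.1; retail-packed → IV.2.1.3. Scheduled 29%. Selvast agreement on IV.2.1: RVC < 60%. → 29%.
Sum: 22% + 6% + 2% + 29% = 59%.

59%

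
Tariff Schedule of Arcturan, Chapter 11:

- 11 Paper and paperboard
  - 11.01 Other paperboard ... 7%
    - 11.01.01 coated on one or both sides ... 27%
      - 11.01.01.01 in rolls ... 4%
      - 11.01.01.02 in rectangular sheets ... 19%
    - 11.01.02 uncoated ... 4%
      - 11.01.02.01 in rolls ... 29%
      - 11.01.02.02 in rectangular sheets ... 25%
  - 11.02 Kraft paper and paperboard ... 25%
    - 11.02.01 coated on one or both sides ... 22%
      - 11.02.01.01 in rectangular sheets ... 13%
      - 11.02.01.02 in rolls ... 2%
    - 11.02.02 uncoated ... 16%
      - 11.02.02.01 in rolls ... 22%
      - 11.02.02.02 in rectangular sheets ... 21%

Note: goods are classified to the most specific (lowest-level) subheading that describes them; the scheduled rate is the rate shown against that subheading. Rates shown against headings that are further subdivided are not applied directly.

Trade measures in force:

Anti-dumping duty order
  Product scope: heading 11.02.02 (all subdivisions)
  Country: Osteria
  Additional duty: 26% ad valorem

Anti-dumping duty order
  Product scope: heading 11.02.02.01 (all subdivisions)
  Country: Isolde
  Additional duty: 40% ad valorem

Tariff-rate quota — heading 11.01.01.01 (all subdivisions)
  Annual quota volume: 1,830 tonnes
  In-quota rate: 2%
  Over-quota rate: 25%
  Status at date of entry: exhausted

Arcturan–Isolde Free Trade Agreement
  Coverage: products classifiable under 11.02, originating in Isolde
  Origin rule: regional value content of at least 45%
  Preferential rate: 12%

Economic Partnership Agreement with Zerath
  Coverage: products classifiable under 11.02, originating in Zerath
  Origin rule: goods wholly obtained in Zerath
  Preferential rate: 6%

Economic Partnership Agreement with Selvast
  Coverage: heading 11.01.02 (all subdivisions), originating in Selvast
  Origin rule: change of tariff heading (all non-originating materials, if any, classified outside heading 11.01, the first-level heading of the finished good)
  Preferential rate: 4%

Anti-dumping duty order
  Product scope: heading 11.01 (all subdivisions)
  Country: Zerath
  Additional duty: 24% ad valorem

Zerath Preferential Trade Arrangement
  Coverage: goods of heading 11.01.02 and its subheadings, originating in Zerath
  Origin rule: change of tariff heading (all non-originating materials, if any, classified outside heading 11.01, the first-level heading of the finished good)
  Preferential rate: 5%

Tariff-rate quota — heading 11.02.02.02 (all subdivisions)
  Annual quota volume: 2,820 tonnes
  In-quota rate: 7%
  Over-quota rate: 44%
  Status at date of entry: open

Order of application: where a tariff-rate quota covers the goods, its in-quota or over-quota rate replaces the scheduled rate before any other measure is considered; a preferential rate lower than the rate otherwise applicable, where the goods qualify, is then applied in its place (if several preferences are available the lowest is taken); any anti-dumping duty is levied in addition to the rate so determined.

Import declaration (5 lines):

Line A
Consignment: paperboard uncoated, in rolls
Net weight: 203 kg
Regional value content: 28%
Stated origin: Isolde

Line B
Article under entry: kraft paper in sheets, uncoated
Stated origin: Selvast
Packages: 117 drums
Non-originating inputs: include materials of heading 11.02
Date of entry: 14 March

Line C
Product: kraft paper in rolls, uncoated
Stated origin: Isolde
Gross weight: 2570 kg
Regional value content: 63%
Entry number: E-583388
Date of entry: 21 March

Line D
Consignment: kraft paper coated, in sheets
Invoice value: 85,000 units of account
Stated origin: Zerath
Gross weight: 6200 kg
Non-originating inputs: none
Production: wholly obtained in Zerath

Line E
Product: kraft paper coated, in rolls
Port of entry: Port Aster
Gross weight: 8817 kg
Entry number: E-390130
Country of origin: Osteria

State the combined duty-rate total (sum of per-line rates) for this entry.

Line A: paperboard → 11.01; uncoated → 11.01.02; in rolls → 11.01.02.01. Scheduled 29%. Isolde agreement on 11.02: 11.01.02.01 not covered. → 29%.
Line B: kraft paper → 11.02; uncoated → 11.02.02; in sheets → 11.02.02.02. Scheduled 21%. quota on 11.02.02.02 open → in-quota 7%; Selvast agreement on 11.01.02: 11.02.02.02 not covered. → 7%.
Line C: kraft paper → 11.02; uncoated → 11.02.02; in rolls → 11.02.02.01. Scheduled 22%. Isolde agreement on 11.02: RVC ≥ 45% → 12% available; preferential 12%; anti-dumping (Isolde, 11.02.02.01): +40%; total 12% + 40% = 52%. → 52%.
Line D: kraft paper → 11.02; coated → 11.02.01; in sheets → 11.02.01.01. Scheduled 13%. Zerath agreement on 11.02: wholly obtained → 6% available; Zerath agreement on 11.01.02: 11.02.01.01 not covered; preferential 6%. → 6%.
Line E: kraft paper → 11.02; coated → 11.02.01; in rolls → 11.02.01.02. Scheduled 2%. No special measure applies. → 2%.
Sum: 29% + 7% + 52% + 6% + 2% = 96%.

96%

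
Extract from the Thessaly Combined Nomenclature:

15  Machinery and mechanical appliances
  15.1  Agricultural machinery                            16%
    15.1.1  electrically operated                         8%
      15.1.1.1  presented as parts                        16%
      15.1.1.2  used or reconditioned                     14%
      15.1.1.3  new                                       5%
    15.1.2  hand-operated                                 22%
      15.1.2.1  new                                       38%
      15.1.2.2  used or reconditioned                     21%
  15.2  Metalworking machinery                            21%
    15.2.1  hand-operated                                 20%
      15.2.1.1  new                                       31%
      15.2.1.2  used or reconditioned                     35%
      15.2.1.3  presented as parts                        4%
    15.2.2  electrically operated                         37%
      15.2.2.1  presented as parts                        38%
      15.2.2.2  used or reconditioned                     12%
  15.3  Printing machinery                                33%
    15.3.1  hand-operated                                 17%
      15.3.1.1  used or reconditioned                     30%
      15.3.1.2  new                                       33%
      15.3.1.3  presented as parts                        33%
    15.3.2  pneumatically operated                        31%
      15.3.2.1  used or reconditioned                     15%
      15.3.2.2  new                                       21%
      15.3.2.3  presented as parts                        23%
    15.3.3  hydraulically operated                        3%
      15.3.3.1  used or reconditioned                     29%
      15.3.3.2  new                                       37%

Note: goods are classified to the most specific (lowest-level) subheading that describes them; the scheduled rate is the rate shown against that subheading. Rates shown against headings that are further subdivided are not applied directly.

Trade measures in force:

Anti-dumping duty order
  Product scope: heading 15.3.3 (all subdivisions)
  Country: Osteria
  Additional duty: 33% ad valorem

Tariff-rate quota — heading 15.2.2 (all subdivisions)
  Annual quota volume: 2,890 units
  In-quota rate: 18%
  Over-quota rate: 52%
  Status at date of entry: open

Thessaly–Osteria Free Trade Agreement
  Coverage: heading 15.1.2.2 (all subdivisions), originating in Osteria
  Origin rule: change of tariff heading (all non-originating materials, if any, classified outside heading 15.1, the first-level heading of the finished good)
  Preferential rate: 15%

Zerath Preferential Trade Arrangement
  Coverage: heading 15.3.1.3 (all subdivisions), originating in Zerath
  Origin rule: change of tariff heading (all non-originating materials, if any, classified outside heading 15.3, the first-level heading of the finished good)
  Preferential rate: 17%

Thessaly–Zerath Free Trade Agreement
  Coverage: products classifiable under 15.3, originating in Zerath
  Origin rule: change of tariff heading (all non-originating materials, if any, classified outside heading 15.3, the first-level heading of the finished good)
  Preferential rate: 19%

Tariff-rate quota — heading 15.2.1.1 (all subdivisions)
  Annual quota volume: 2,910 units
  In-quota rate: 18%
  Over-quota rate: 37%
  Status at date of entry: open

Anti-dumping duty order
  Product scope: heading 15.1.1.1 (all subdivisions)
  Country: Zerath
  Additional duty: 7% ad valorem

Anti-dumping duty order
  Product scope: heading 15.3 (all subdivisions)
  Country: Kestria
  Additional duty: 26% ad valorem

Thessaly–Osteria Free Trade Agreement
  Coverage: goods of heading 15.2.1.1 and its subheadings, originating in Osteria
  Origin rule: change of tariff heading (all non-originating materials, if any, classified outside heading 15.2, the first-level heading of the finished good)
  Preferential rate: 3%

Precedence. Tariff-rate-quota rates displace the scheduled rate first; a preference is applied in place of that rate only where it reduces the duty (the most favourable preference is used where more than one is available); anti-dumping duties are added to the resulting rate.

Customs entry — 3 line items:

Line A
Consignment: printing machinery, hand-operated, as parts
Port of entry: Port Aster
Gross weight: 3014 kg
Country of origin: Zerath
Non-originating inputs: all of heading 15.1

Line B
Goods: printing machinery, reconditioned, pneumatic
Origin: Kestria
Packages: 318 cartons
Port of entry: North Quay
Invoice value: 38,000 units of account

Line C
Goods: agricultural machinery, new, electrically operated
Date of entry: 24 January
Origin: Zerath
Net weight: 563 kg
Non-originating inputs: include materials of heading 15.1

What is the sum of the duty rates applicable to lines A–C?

Line A: printing → 15.3; hand-operated → 15.3.1; as parts → 15.3.1.3. Scheduled 33%. Zerath agreement on 15.3.1.3: CTH met → 17% available; Zerath agreement on 15.3: CTH met → 19% available; preferential 17%. → 17%.
Line B: printing → 15.3; pneumatic → 15.3.2; reconditioned → 15.3.2.1. Scheduled 15%. anti-dumping (Kestria, 15.3): +26%; total 15% + 26% = 41%. → 41%.
Line C: agricultural → 15.1; electrically operated → 15.1.1; new → 15.1.1.3. Scheduled 5%. Zerath agreement on 15.3.1.3: 15.1.1.3 not covered; Zerath agreement on 15.3: 15.1.1.3 not covered. → 5%.
Sum: 17% + 41% + 5% = 63%.

63%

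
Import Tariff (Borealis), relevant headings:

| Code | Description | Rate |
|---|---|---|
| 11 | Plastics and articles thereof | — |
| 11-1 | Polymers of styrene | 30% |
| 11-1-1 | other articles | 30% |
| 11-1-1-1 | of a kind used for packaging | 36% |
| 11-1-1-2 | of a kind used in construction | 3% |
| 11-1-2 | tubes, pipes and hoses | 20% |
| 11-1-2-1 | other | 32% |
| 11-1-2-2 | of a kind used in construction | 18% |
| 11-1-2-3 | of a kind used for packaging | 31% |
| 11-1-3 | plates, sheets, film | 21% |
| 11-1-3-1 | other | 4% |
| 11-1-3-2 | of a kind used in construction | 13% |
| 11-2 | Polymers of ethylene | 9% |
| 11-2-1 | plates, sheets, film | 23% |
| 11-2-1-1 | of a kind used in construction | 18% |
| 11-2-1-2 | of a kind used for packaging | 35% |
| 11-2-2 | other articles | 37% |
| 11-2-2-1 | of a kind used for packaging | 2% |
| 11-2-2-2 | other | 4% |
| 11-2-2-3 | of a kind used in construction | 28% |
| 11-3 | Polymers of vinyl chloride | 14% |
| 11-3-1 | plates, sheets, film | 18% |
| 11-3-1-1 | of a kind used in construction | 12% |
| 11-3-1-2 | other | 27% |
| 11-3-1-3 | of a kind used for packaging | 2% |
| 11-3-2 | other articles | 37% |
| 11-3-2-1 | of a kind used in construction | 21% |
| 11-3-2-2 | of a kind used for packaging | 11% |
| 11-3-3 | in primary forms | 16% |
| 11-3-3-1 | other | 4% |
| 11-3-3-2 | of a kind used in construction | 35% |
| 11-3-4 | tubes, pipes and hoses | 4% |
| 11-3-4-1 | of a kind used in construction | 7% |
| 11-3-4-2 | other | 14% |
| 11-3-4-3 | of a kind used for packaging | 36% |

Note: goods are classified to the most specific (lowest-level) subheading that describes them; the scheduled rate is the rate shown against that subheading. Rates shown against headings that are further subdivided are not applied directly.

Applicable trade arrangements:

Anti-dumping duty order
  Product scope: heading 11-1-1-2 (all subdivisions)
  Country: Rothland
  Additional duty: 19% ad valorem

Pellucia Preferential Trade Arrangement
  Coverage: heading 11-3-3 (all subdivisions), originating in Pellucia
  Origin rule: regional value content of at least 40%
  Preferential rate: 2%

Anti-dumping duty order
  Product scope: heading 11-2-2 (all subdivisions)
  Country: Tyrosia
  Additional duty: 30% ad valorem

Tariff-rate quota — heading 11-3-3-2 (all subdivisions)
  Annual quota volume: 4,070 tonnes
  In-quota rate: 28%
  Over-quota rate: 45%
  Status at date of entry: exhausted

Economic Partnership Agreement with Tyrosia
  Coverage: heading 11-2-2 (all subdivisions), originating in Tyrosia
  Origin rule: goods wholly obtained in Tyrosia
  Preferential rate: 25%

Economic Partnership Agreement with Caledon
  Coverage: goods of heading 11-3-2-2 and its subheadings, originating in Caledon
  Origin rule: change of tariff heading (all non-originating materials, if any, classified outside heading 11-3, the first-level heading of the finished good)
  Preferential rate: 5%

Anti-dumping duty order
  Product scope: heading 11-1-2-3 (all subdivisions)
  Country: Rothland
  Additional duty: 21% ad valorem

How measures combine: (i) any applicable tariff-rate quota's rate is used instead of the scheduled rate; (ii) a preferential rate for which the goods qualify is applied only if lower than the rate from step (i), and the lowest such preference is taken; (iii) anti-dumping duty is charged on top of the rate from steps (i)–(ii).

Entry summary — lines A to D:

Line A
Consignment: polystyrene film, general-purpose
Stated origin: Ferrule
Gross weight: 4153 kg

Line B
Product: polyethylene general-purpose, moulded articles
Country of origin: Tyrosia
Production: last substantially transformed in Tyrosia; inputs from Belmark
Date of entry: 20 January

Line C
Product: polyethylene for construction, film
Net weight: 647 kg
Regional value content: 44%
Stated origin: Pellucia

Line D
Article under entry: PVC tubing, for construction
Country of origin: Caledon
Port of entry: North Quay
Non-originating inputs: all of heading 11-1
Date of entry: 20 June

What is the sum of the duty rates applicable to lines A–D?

63%

Line A: polystyrene → 11-1; film → 11-1-3; general-purpose → 11-1-3-1. Scheduled 4%. No special measure applies. → 4%.
Line B: polyethylene → 11-2; moulded articles → 11-2-2; general-purpose → 11-2-2-2. Scheduled 4%. Tyrosia agreement on 11-2-2: not wholly obtained; anti-dumping (Tyrosia, 11-2-2): +30%; total 4% + 30% = 34%. → 34%.
Line C: polyethylene → 11-2; film → 11-2-1; for construction → 11-2-1-1. Scheduled 18%. Pellucia agreement on 11-3-3: 11-2-1-1 not covered. → 18%.
Line D: PVC → 11-3; tubing → 11-3-4; for construction → 11-3-4-1. Scheduled 7%. Caledon agreement on 11-3-2-2: 11-3-4-1 not covered. → 7%.
Sum: 4% + 34% + 18% + 7% = 63%.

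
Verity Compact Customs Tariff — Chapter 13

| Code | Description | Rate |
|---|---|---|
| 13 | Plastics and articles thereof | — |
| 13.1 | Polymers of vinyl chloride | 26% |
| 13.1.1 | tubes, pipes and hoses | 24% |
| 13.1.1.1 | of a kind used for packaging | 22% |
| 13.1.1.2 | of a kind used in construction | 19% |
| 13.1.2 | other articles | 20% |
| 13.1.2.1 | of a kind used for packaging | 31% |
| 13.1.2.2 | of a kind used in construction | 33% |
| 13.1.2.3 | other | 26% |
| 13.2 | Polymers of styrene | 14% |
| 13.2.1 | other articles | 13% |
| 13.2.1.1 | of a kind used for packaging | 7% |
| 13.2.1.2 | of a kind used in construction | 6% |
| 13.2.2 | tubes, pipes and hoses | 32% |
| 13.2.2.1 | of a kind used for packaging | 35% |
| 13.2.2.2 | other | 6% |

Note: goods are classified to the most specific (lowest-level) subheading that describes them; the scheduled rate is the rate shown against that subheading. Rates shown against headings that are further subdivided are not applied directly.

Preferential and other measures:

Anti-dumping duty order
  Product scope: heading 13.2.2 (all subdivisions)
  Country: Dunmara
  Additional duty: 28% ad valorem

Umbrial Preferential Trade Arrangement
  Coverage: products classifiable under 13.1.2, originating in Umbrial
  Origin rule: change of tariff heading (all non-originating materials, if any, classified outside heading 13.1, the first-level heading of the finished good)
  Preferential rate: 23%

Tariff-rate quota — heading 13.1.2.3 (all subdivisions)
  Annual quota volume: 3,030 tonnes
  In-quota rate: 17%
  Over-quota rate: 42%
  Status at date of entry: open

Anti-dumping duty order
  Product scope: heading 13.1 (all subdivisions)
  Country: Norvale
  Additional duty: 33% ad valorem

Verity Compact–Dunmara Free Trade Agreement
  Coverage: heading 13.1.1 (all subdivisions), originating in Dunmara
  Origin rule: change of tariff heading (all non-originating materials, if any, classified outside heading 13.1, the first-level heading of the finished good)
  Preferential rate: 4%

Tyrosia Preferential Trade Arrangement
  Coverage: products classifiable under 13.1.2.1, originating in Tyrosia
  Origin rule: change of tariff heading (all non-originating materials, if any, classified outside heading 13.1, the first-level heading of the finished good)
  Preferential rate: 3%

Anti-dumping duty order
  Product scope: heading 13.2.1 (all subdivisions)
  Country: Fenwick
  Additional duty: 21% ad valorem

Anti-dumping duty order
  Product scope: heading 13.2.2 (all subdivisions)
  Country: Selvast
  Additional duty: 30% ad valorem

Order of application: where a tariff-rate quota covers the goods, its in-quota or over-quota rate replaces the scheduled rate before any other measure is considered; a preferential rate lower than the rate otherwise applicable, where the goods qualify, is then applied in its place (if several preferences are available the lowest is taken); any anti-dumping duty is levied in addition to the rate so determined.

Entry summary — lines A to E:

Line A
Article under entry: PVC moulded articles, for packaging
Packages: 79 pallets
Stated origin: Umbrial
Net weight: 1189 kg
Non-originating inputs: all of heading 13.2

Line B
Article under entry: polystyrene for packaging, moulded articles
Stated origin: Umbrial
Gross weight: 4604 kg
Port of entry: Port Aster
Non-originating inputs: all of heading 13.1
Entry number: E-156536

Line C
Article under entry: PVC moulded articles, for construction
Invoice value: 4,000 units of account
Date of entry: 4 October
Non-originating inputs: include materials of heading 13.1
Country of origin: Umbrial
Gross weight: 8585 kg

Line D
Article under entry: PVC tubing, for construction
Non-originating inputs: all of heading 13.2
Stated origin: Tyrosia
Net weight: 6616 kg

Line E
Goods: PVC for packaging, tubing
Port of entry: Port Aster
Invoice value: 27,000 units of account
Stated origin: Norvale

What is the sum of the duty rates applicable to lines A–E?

137%

Line A: PVC → 13.1; moulded articles → 13.1.2; for packaging → 13.1.2.1. Scheduled 31%. Umbrial agreement on 13.1.2: CTH met → 23% available; preferential 23%. → 23%.
Line B: polystyrene → 13.2; moulded articles → 13.2.1; for packaging → 13.2.1.1. Scheduled 7%. Umbrial agreement on 13.1.2: 13.2.1.1 not covered. → 7%.
Line C: PVC → 13.1; moulded articles → 13.1.2; for construction → 13.1.2.2. Scheduled 33%. Umbrial agreement on 13.1.2: CTH not met. → 33%.
Line D: PVC → 13.1; tubing → 13.1.1; for construction → 13.1.1.2. Scheduled 19%. Tyrosia agreement on 13.1.2.1: 13.1.1.2 not covered. → 19%.
Line E: PVC → 13.1; tubing → 13.1.1; for packaging → 13.1.1.1. Scheduled 22%. anti-dumping (Norvale, 13.1): +33%; total 22% + 33% = 55%. → 55%.
Sum: 23% + 7% + 33% + 19% + 55% = 137%.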